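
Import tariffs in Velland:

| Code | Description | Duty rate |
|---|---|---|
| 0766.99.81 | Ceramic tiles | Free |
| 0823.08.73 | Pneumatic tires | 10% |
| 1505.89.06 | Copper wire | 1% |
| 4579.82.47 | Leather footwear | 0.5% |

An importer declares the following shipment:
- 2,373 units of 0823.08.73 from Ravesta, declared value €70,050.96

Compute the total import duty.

€7,005.10

Line 1 (0823.08.73, Ravesta, 2,373 units, €70,050.96):
Base rate for 0823.08.73 is 10%.
Duty = €70,050.96 × 10% = €7,005.10.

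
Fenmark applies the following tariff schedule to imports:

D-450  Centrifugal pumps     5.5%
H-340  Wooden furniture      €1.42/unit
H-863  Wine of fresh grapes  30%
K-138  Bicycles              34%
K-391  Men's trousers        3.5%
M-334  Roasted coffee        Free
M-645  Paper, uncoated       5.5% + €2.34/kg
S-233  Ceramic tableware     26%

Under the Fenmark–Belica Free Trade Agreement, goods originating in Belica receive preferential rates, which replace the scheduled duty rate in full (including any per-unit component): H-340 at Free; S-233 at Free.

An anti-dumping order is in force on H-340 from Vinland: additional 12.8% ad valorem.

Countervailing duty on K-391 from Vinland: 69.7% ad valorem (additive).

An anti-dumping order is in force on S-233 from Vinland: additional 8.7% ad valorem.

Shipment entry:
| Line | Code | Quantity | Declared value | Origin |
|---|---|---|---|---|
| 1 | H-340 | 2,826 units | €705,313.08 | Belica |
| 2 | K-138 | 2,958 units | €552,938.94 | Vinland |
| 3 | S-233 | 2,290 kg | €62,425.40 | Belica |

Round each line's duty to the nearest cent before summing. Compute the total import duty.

€187,999.24

Line 1 (H-340, Belica, 2,826 units, €705,313.08):
Base rate for H-340 is €1.42/unit.
Origin Belica qualifies under the Fenmark–Belica agreement and H-340 is covered: preferential rate Free applies instead.
The additional-duty order on H-340 targets Vinland, not Belica; it does not apply.
Duty = €705,313.08 × 0% = €0.00.
Line 2 (K-138, Vinland, 2,958 units, €552,938.94):
Base rate for K-138 is 34%.
Duty = €552,938.94 × 34% = €187,999.24.
Line 3 (S-233, Belica, 2,290 kg, €62,425.40):
Base rate for S-233 is 26%.
Origin Belica qualifies under the Fenmark–Belica agreement and S-233 is covered: preferential rate Free applies instead.
The additional-duty order on S-233 targets Vinland, not Belica; it does not apply.
Duty = €62,425.40 × 0% = €0.00.
Total = €0.00 + €187,999.24 + €0.00 = €187,999.24.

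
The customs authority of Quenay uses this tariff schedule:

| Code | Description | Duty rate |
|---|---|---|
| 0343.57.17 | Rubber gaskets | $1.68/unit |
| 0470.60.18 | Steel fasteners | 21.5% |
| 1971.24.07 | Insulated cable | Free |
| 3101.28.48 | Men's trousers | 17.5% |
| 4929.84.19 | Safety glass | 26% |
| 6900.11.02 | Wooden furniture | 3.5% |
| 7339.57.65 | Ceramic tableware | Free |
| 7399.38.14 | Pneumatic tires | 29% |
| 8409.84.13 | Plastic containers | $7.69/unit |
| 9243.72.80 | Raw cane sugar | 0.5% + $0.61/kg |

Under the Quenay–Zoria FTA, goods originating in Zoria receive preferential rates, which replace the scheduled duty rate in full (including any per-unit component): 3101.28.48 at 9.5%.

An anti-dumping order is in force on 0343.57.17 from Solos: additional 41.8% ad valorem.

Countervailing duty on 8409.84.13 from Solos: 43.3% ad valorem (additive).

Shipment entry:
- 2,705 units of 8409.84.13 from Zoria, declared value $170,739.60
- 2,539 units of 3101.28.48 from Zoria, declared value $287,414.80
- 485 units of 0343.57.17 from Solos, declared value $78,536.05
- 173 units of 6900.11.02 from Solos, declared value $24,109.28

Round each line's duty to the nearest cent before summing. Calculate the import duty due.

$82,592.55

Line 1 (8409.84.13, Zoria, 2,705 units, $170,739.60):
Base rate for 8409.84.13 is $7.69/unit.
Origin Zoria is the FTA partner but 8409.84.13 is not on the preference list; base rate stands.
The additional-duty order on 8409.84.13 targets Solos, not Zoria; it does not apply.
Duty = 2,705 × $7.69 = $20,801.45.
Line 2 (3101.28.48, Zoria, 2,539 units, $287,414.80):
Base rate for 3101.28.48 is 17.5%.
Origin Zoria qualifies under the Quenay–Zoria agreement and 3101.28.48 is covered: preferential rate 9.5% applies instead.
Duty = $287,414.80 × 9.5% = $27,304.41.
Line 3 (0343.57.17, Solos, 485 units, $78,536.05):
Base rate for 0343.57.17 is $1.68/unit.
Additional duty on 0343.57.17 from Solos: +41.8% ad valorem. Applied ad valorem rate = 41.8%.
Duty = $78,536.05 × 41.8% + 485 × $1.68 = $33,642.87.
Line 4 (6900.11.02, Solos, 173 units, $24,109.28):
Base rate for 6900.11.02 is 3.5%.
Duty = $24,109.28 × 3.5% = $843.82.
Total = $20,801.45 + $27,304.41 + $33,642.87 + $843.82 = $82,592.55.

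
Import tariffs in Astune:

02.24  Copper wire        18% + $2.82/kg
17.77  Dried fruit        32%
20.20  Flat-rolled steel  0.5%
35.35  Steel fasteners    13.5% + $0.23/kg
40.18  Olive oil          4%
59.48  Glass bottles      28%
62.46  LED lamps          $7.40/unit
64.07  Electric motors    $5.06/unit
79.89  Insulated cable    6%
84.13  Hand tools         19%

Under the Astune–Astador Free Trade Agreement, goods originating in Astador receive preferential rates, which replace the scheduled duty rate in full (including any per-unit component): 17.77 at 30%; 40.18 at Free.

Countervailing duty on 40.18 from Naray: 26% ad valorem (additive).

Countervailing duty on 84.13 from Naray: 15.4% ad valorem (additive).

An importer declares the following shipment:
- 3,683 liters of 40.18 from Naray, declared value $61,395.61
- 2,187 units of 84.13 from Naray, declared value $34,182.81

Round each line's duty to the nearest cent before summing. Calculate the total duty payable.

$30,177.57

Line 1 (40.18, Naray, 3,683 liters, $61,395.61):
Base rate for 40.18 is 4%.
40.18 has an FTA preferential rate, but origin Naray is not Astador; base rate stands.
Additional duty on 40.18 from Naray: +26%. Applied ad valorem rate: 4% + 26% = 30%.
Duty = $61,395.61 × 30% = $18,418.68.
Line 2 (84.13, Naray, 2,187 units, $34,182.81):
Base rate for 84.13 is 19%.
Additional duty on 84.13 from Naray: +15.4%. Applied ad valorem rate: 19% + 15.4% = 34.4%.
Duty = $34,182.81 × 34.4% = $11,758.89.
Total = $18,418.68 + $11,758.89 = $30,177.57.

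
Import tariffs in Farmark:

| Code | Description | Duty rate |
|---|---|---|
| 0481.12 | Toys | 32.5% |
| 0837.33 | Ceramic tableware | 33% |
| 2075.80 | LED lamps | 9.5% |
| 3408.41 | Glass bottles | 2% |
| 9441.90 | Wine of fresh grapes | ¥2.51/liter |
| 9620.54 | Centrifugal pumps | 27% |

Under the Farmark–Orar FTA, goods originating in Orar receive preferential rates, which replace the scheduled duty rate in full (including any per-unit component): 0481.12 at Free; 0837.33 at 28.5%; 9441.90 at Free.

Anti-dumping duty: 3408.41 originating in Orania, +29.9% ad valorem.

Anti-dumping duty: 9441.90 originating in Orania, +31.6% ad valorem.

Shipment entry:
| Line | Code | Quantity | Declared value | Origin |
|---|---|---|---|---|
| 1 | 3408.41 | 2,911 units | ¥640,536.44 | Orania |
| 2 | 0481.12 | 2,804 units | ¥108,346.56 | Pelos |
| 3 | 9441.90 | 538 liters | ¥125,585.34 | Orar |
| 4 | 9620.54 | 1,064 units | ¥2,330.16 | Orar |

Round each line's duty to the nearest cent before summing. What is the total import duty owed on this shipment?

Line 1 (3408.41, Orania, 2,911 units, ¥640,536.44):
Base rate for 3408.41 is 2%.
Additional duty on 3408.41 from Orania: +29.9%. Applied ad valorem rate: 2% + 29.9% = 31.9%.
Duty = ¥640,536.44 × 31.9% = ¥204,331.12.
Line 2 (0481.12, Pelos, 2,804 units, ¥108,346.56):
Base rate for 0481.12 is 32.5%.
0481.12 has an FTA preferential rate, but origin Pelos is not Orar; base rate stands.
Duty = ¥108,346.56 × 32.5% = ¥35,212.63.
Line 3 (9441.90, Orar, 538 liters, ¥125,585.34):
Base rate for 9441.90 is ¥2.51/liter.
Origin Orar qualifies under the Farmark–Orar agreement and 9441.90 is covered: preferential rate Free applies instead.
The additional-duty order on 9441.90 targets Orania, not Orar; it does not apply.
Duty = ¥125,585.34 × 0% = ¥0.00.
Line 4 (9620.54, Orar, 1,064 units, ¥2,330.16):
Base rate for 9620.54 is 27%.
Origin Orar is the FTA partner but 9620.54 is not on the preference list; base rate stands.
Duty = ¥2,330.16 × 27% = ¥629.14.
Total = ¥204,331.12 + ¥35,212.63 + ¥0.00 + ¥629.14 = ¥240,172.89.

¥240,172.89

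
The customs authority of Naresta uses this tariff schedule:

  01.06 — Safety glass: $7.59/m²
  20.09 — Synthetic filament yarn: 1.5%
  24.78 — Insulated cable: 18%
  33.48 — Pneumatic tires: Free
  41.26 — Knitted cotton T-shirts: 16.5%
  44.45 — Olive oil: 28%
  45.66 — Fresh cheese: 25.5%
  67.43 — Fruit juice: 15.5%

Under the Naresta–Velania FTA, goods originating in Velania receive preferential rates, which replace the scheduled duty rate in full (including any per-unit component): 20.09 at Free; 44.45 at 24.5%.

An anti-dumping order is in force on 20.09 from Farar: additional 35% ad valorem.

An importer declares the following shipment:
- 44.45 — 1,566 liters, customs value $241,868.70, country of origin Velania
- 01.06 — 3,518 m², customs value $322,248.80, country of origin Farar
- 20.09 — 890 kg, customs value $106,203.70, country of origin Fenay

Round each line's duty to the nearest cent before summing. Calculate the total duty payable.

Line 1 (44.45, Velania, 1,566 liters, $241,868.70):
Base rate for 44.45 is 28%.
Origin Velania qualifies under the Naresta–Velania agreement and 44.45 is covered: preferential rate 24.5% applies instead.
Duty = $241,868.70 × 24.5% = $59,257.83.
Line 2 (01.06, Farar, 3,518 m², $322,248.80):
Base rate for 01.06 is $7.59/m².
Duty = 3,518 × $7.59 = $26,701.62.
Line 3 (20.09, Fenay, 890 kg, $106,203.70):
Base rate for 20.09 is 1.5%.
20.09 has an FTA preferential rate, but origin Fenay is not Velania; base rate stands.
The additional-duty order on 20.09 targets Farar, not Fenay; it does not apply.
Duty = $106,203.70 × 1.5% = $1,593.06.
Total = $59,257.83 + $26,701.62 + $1,593.06 = $87,552.51.

$87,552.51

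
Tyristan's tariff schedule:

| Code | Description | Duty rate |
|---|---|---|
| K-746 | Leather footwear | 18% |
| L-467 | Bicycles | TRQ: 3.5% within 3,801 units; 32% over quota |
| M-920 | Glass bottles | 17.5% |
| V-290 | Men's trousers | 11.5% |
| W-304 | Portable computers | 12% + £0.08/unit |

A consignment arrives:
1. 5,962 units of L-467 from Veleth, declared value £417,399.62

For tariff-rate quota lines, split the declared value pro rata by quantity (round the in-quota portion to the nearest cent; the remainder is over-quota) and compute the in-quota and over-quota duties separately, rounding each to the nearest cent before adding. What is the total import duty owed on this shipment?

£57,727.10

Line 1 (L-467, Veleth, 5,962 units, £417,399.62):
Code L-467 is under a tariff-rate quota (threshold 3,801 units). In-quota: 3,801 units at 3.5%; over-quota: 2,161 units at 32%.
Pro-rata value split: in-quota = £417,399.62 × 3,801/5,962 = £266,108.01; over-quota = £417,399.62 − £266,108.01 = £151,291.61.
In-quota duty = £266,108.01 × 3.5% = £9,313.78. Over-quota duty = £151,291.61 × 32% = £48,413.32.
Line duty = £9,313.78 + £48,413.32 = £57,727.10.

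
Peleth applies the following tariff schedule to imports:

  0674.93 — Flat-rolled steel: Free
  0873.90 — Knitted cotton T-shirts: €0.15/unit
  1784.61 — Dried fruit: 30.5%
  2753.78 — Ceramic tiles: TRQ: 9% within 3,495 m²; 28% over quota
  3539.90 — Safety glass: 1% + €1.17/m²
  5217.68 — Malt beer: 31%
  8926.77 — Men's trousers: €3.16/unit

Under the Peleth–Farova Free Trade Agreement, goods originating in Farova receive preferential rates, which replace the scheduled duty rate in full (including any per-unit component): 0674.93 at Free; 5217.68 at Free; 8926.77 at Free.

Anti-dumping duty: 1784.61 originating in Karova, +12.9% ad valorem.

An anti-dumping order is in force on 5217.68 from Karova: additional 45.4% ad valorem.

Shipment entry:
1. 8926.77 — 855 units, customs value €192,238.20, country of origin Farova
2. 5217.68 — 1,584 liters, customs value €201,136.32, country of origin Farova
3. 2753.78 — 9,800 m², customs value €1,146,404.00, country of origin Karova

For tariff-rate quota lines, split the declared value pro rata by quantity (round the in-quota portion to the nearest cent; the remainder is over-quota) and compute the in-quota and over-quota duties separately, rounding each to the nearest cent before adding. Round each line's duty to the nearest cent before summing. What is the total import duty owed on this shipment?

Line 1 (8926.77, Farova, 855 units, €192,238.20):
Base rate for 8926.77 is €3.16/unit.
Origin Farova qualifies under the Peleth–Farova agreement and 8926.77 is covered: preferential rate Free applies instead.
Duty = €192,238.20 × 0% = €0.00.
Line 2 (5217.68, Farova, 1,584 liters, €201,136.32):
Base rate for 5217.68 is 31%.
Origin Farova qualifies under the Peleth–Farova agreement and 5217.68 is covered: preferential rate Free applies instead.
The additional-duty order on 5217.68 targets Karova, not Farova; it does not apply.
Duty = €201,136.32 × 0% = €0.00.
Line 3 (2753.78, Karova, 9,800 m², €1,146,404.00):
Code 2753.78 is under a tariff-rate quota (threshold 3,495 m²). In-quota: 3,495 m² at 9%; over-quota: 6,305 m² at 28%.
Pro-rata value split: in-quota = €1,146,404.00 × 3,495/9,800 = €408,845.10; over-quota = €1,146,404.00 − €408,845.10 = €737,558.90.
In-quota duty = €408,845.10 × 9% = €36,796.06. Over-quota duty = €737,558.90 × 28% = €206,516.49.
Line duty = €36,796.06 + €206,516.49 = €243,312.55.
Total = €0.00 + €0.00 + €243,312.55 = €243,312.55.

€243,312.55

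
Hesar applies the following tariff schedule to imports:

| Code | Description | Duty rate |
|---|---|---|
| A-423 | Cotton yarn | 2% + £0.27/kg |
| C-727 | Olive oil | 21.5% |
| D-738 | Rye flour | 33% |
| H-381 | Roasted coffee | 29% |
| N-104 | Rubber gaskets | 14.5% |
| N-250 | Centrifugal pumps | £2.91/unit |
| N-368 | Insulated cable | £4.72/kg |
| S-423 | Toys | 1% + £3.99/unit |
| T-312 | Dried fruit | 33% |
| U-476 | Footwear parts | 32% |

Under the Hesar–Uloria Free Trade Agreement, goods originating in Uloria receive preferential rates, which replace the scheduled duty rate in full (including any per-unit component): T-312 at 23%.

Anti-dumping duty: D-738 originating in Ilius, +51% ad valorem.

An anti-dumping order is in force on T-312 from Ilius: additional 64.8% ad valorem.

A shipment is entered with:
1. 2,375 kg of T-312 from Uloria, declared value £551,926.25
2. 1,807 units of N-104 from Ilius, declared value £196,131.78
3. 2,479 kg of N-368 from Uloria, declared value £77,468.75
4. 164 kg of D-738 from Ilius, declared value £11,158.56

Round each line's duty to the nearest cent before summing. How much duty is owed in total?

Line 1 (T-312, Uloria, 2,375 kg, £551,926.25):
Base rate for T-312 is 33%.
Origin Uloria qualifies under the Hesar–Uloria agreement and T-312 is covered: preferential rate 23% applies instead.
The additional-duty order on T-312 targets Ilius, not Uloria; it does not apply.
Duty = £551,926.25 × 23% = £126,943.04.
Line 2 (N-104, Ilius, 1,807 units, £196,131.78):
Base rate for N-104 is 14.5%.
Duty = £196,131.78 × 14.5% = £28,439.11.
Line 3 (N-368, Uloria, 2,479 kg, £77,468.75):
Base rate for N-368 is £4.72/kg.
Origin Uloria is the FTA partner but N-368 is not on the preference list; base rate stands.
Duty = 2,479 × £4.72 = £11,700.88.
Line 4 (D-738, Ilius, 164 kg, £11,158.56):
Base rate for D-738 is 33%.
Additional duty on D-738 from Ilius: +51%. Applied ad valorem rate: 33% + 51% = 84%.
Duty = £11,158.56 × 84% = £9,373.19.
Total = £126,943.04 + £28,439.11 + £11,700.88 + £9,373.19 = £176,456.22.

£176,456.22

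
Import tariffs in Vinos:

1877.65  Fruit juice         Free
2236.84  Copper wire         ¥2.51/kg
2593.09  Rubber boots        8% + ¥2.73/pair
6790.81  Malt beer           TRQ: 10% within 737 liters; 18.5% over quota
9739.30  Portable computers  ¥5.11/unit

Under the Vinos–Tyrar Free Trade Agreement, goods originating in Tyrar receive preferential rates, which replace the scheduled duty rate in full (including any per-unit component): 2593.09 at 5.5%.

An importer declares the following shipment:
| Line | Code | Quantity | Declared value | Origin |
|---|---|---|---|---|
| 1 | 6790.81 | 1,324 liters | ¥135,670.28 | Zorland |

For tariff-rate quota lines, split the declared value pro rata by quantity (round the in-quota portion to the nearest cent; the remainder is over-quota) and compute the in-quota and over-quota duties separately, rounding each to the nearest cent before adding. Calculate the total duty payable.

Line 1 (6790.81, Zorland, 1,324 liters, ¥135,670.28):
Code 6790.81 is under a tariff-rate quota (threshold 737 liters). In-quota: 737 liters at 10%; over-quota: 587 liters at 18.5%.
Pro-rata value split: in-quota = ¥135,670.28 × 737/1,324 = ¥75,520.39; over-quota = ¥135,670.28 − ¥75,520.39 = ¥60,149.89.
In-quota duty = ¥75,520.39 × 10% = ¥7,552.04. Over-quota duty = ¥60,149.89 × 18.5% = ¥11,127.73.
Line duty = ¥7,552.04 + ¥11,127.73 = ¥18,679.77.

¥18,679.77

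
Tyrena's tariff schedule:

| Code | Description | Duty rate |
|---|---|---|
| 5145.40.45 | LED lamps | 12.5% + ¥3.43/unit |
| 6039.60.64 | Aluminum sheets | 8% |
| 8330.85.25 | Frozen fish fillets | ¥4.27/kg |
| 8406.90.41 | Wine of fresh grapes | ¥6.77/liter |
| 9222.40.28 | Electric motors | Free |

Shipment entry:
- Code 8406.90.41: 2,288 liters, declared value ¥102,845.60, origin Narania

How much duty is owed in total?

¥15,489.76

Line 1 (8406.90.41, Narania, 2,288 liters, ¥102,845.60):
Base rate for 8406.90.41 is ¥6.77/liter.
Duty = 2,288 × ¥6.77 = ¥15,489.76.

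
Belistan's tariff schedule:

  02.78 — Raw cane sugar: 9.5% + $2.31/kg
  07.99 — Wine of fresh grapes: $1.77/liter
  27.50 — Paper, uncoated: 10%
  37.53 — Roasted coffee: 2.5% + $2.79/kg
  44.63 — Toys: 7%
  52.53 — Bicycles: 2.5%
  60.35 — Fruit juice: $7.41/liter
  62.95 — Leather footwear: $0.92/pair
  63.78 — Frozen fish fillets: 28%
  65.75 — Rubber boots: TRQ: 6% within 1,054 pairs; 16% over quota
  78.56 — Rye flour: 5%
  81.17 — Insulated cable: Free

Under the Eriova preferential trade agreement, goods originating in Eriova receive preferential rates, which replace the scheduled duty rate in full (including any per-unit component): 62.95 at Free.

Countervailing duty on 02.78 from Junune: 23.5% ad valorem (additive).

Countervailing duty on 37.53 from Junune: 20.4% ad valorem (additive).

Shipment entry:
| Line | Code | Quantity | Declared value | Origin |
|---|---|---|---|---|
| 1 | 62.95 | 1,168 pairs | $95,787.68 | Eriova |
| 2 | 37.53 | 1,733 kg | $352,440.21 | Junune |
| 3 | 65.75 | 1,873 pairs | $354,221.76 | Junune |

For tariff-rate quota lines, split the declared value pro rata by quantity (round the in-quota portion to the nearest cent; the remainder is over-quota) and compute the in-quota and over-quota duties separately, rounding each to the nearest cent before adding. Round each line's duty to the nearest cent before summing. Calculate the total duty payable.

$122,286.11

Line 1 (62.95, Eriova, 1,168 pairs, $95,787.68):
Base rate for 62.95 is $0.92/pair.
Origin Eriova qualifies under the Belistan–Eriova agreement and 62.95 is covered: preferential rate Free applies instead.
Duty = $95,787.68 × 0% = $0.00.
Line 2 (37.53, Junune, 1,733 kg, $352,440.21):
Base rate for 37.53 is 2.5% + $2.79/kg.
Additional duty on 37.53 from Junune: +20.4%. Applied ad valorem rate: 2.5% + 20.4% = 22.9%.
Duty = $352,440.21 × 22.9% + 1,733 × $2.79 = $85,543.88.
Line 3 (65.75, Junune, 1,873 pairs, $354,221.76):
Code 65.75 is under a tariff-rate quota (threshold 1,054 pairs). In-quota: 1,054 pairs at 6%; over-quota: 819 pairs at 16%.
Pro-rata value split: in-quota = $354,221.76 × 1,054/1,873 = $199,332.48; over-quota = $354,221.76 − $199,332.48 = $154,889.28.
In-quota duty = $199,332.48 × 6% = $11,959.95. Over-quota duty = $154,889.28 × 16% = $24,782.28.
Line duty = $11,959.95 + $24,782.28 = $36,742.23.
Total = $0.00 + $85,543.88 + $36,742.23 = $122,286.11.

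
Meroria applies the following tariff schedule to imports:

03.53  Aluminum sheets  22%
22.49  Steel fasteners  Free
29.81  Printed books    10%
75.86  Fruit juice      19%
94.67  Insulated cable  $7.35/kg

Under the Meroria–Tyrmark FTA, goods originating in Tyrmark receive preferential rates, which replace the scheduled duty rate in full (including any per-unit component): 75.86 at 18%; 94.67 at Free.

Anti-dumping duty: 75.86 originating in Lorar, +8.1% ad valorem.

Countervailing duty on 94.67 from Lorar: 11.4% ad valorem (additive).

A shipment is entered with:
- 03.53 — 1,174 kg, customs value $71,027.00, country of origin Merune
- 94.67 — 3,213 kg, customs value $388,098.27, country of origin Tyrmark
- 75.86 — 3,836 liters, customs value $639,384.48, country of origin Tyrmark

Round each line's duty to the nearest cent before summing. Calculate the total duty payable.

Line 1 (03.53, Merune, 1,174 kg, $71,027.00):
Base rate for 03.53 is 22%.
Duty = $71,027.00 × 22% = $15,625.94.
Line 2 (94.67, Tyrmark, 3,213 kg, $388,098.27):
Base rate for 94.67 is $7.35/kg.
Origin Tyrmark qualifies under the Meroria–Tyrmark agreement and 94.67 is covered: preferential rate Free applies instead.
The additional-duty order on 94.67 targets Lorar, not Tyrmark; it does not apply.
Duty = $388,098.27 × 0% = $0.00.
Line 3 (75.86, Tyrmark, 3,836 liters, $639,384.48):
Base rate for 75.86 is 19%.
Origin Tyrmark qualifies under the Meroria–Tyrmark agreement and 75.86 is covered: preferential rate 18% applies instead.
The additional-duty order on 75.86 targets Lorar, not Tyrmark; it does not apply.
Duty = $639,384.48 × 18% = $115,089.21.
Total = $15,625.94 + $0.00 + $115,089.21 = $130,715.15.

$130,715.15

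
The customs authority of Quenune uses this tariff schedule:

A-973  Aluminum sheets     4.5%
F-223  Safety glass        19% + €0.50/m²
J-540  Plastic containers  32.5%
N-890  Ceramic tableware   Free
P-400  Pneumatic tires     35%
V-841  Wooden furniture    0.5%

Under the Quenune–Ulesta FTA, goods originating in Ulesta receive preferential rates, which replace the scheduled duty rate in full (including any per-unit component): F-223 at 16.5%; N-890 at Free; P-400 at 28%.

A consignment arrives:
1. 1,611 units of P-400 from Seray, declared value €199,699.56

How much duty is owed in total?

€69,894.85

Line 1 (P-400, Seray, 1,611 units, €199,699.56):
Base rate for P-400 is 35%.
P-400 has an FTA preferential rate, but origin Seray is not Ulesta; base rate stands.
Duty = €199,699.56 × 35% = €69,894.85.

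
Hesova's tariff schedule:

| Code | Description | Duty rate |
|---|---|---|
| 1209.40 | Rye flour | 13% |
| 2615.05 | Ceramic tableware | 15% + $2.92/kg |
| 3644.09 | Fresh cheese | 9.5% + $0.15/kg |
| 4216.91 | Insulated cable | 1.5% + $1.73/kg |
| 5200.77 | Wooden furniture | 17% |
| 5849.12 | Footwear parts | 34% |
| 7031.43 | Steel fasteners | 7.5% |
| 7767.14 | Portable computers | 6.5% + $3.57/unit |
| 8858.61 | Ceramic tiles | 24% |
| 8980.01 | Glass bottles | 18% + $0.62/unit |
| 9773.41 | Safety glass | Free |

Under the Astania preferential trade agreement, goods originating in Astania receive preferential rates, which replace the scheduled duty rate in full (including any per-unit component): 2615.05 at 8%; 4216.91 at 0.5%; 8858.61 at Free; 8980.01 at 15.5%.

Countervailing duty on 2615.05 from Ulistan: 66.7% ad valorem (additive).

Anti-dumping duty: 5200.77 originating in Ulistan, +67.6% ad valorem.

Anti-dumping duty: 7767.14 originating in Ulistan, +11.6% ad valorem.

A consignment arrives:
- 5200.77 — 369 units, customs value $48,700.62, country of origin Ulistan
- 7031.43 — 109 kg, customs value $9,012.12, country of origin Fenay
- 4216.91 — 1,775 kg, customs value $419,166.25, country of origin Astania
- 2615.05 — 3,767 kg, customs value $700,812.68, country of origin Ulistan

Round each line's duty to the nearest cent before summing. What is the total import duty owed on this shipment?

Line 1 (5200.77, Ulistan, 369 units, $48,700.62):
Base rate for 5200.77 is 17%.
Additional duty on 5200.77 from Ulistan: +67.6%. Applied ad valorem rate: 17% + 67.6% = 84.6%.
Duty = $48,700.62 × 84.6% = $41,200.72.
Line 2 (7031.43, Fenay, 109 kg, $9,012.12):
Base rate for 7031.43 is 7.5%.
Duty = $9,012.12 × 7.5% = $675.91.
Line 3 (4216.91, Astania, 1,775 kg, $419,166.25):
Base rate for 4216.91 is 1.5% + $1.73/kg.
Origin Astania qualifies under the Hesova–Astania agreement and 4216.91 is covered: preferential rate 0.5% applies instead.
Duty = $419,166.25 × 0.5% = $2,095.83.
Line 4 (2615.05, Ulistan, 3,767 kg, $700,812.68):
Base rate for 2615.05 is 15% + $2.92/kg.
2615.05 has an FTA preferential rate, but origin Ulistan is not Astania; base rate stands.
Additional duty on 2615.05 from Ulistan: +66.7%. Applied ad valorem rate: 15% + 66.7% = 81.7%.
Duty = $700,812.68 × 81.7% + 3,767 × $2.92 = $583,563.60.
Total = $41,200.72 + $675.91 + $2,095.83 + $583,563.60 = $627,536.06.

$627,536.06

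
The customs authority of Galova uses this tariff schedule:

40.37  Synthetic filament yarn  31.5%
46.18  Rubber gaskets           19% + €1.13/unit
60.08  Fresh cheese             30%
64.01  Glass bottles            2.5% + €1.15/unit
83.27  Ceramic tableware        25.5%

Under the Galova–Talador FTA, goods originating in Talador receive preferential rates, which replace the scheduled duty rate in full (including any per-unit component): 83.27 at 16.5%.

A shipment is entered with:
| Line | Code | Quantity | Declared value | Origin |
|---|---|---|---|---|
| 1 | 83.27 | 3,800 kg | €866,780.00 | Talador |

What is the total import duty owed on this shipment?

€143,018.70

Line 1 (83.27, Talador, 3,800 kg, €866,780.00):
Base rate for 83.27 is 25.5%.
Origin Talador qualifies under the Galova–Talador agreement and 83.27 is covered: preferential rate 16.5% applies instead.
Duty = €866,780.00 × 16.5% = €143,018.70.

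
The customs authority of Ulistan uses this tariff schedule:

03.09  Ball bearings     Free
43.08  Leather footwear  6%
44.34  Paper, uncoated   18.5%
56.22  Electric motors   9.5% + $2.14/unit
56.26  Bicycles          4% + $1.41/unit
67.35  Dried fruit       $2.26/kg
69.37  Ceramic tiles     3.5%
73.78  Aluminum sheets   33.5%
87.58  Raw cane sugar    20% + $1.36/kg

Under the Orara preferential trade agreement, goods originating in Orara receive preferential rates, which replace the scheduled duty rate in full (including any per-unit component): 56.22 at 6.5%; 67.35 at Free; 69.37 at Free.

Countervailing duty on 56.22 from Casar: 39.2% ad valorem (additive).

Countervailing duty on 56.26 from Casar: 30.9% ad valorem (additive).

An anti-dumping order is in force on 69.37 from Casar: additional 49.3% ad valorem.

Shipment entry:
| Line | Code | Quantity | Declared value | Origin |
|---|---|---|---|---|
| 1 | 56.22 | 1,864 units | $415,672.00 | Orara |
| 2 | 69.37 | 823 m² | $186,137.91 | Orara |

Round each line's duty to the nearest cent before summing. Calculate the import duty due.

$27,018.68

Line 1 (56.22, Orara, 1,864 units, $415,672.00):
Base rate for 56.22 is 9.5% + $2.14/unit.
Origin Orara qualifies under the Ulistan–Orara agreement and 56.22 is covered: preferential rate 6.5% applies instead.
The additional-duty order on 56.22 targets Casar, not Orara; it does not apply.
Duty = $415,672.00 × 6.5% = $27,018.68.
Line 2 (69.37, Orara, 823 m², $186,137.91):
Base rate for 69.37 is 3.5%.
Origin Orara qualifies under the Ulistan–Orara agreement and 69.37 is covered: preferential rate Free applies instead.
The additional-duty order on 69.37 targets Casar, not Orara; it does not apply.
Duty = $186,137.91 × 0% = $0.00.
Total = $27,018.68 + $0.00 = $27,018.68.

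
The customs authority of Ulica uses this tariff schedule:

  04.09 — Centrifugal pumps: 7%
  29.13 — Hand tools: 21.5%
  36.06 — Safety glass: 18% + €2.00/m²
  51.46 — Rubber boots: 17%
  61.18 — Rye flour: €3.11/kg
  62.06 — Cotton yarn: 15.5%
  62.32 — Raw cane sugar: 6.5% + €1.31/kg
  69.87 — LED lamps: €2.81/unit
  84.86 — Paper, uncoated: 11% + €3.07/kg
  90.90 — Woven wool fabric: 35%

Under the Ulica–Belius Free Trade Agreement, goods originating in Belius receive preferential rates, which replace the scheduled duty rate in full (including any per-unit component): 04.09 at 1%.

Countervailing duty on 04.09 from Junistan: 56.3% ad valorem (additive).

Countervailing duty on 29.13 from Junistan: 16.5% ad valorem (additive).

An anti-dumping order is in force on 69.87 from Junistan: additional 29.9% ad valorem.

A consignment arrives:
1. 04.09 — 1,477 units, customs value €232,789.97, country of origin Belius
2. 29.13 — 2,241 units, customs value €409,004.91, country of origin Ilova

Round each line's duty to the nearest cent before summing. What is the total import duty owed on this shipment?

Line 1 (04.09, Belius, 1,477 units, €232,789.97):
Base rate for 04.09 is 7%.
Origin Belius qualifies under the Ulica–Belius agreement and 04.09 is covered: preferential rate 1% applies instead.
The additional-duty order on 04.09 targets Junistan, not Belius; it does not apply.
Duty = €232,789.97 × 1% = €2,327.90.
Line 2 (29.13, Ilova, 2,241 units, €409,004.91):
Base rate for 29.13 is 21.5%.
The additional-duty order on 29.13 targets Junistan, not Ilova; it does not apply.
Duty = €409,004.91 × 21.5% = €87,936.06.
Total = €2,327.90 + €87,936.06 = €90,263.96.

€90,263.96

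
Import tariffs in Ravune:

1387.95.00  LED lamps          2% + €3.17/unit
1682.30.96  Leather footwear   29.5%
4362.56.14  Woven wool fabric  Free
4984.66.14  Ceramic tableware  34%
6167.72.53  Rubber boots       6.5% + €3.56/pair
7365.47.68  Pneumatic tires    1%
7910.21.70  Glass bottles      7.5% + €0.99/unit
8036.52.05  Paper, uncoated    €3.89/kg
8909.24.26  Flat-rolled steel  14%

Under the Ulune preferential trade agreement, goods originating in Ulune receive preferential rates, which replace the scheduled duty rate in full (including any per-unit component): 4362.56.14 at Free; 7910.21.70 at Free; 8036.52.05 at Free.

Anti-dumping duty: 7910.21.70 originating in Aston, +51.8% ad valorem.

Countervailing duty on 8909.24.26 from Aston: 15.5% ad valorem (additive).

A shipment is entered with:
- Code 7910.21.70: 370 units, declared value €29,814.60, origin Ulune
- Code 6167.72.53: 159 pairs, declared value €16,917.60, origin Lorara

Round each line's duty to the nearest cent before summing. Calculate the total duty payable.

€1,665.68

Line 1 (7910.21.70, Ulune, 370 units, €29,814.60):
Base rate for 7910.21.70 is 7.5% + €0.99/unit.
Origin Ulune qualifies under the Ravune–Ulune agreement and 7910.21.70 is covered: preferential rate Free applies instead.
The additional-duty order on 7910.21.70 targets Aston, not Ulune; it does not apply.
Duty = €29,814.60 × 0% = €0.00.
Line 2 (6167.72.53, Lorara, 159 pairs, €16,917.60):
Base rate for 6167.72.53 is 6.5% + €3.56/pair.
Duty = €16,917.60 × 6.5% + 159 × €3.56 = €1,665.68.
Total = €0.00 + €1,665.68 = €1,665.68.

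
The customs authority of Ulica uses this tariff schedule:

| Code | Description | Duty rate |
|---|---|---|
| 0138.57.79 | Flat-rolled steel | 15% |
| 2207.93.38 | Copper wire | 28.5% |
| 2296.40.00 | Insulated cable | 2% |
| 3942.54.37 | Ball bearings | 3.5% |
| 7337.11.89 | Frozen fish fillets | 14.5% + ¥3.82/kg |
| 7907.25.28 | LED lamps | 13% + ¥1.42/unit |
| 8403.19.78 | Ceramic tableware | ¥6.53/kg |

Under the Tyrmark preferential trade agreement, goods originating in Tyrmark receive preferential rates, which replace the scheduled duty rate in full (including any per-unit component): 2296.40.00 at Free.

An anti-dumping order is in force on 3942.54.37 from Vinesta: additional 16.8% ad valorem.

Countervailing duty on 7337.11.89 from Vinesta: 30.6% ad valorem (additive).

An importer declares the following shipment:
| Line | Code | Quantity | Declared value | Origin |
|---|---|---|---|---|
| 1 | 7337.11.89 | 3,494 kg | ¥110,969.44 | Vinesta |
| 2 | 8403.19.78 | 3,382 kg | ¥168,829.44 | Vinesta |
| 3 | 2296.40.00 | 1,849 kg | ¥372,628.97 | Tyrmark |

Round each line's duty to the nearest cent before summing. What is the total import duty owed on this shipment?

¥85,478.76

Line 1 (7337.11.89, Vinesta, 3,494 kg, ¥110,969.44):
Base rate for 7337.11.89 is 14.5% + ¥3.82/kg.
Additional duty on 7337.11.89 from Vinesta: +30.6%. Applied ad valorem rate: 14.5% + 30.6% = 45.1%.
Duty = ¥110,969.44 × 45.1% + 3,494 × ¥3.82 = ¥63,394.30.
Line 2 (8403.19.78, Vinesta, 3,382 kg, ¥168,829.44):
Base rate for 8403.19.78 is ¥6.53/kg.
Duty = 3,382 × ¥6.53 = ¥22,084.46.
Line 3 (2296.40.00, Tyrmark, 1,849 kg, ¥372,628.97):
Base rate for 2296.40.00 is 2%.
Origin Tyrmark qualifies under the Ulica–Tyrmark agreement and 2296.40.00 is covered: preferential rate Free applies instead.
Duty = ¥372,628.97 × 0% = ¥0.00.
Total = ¥63,394.30 + ¥22,084.46 + ¥0.00 = ¥85,478.76.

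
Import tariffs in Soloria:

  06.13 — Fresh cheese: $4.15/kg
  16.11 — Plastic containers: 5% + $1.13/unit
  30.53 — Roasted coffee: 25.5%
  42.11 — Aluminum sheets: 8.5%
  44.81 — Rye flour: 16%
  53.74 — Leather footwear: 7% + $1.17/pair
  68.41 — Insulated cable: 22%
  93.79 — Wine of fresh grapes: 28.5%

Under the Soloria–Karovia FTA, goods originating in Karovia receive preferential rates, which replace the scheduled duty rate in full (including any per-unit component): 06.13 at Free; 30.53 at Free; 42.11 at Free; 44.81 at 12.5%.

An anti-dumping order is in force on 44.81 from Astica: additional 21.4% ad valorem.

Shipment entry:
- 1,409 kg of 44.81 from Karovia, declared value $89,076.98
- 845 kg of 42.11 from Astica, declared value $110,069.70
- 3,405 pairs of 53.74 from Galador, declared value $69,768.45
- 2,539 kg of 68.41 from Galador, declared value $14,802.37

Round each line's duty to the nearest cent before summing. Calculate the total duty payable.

Line 1 (44.81, Karovia, 1,409 kg, $89,076.98):
Base rate for 44.81 is 16%.
Origin Karovia qualifies under the Soloria–Karovia agreement and 44.81 is covered: preferential rate 12.5% applies instead.
The additional-duty order on 44.81 targets Astica, not Karovia; it does not apply.
Duty = $89,076.98 × 12.5% = $11,134.62.
Line 2 (42.11, Astica, 845 kg, $110,069.70):
Base rate for 42.11 is 8.5%.
42.11 has an FTA preferential rate, but origin Astica is not Karovia; base rate stands.
Duty = $110,069.70 × 8.5% = $9,355.92.
Line 3 (53.74, Galador, 3,405 pairs, $69,768.45):
Base rate for 53.74 is 7% + $1.17/pair.
Duty = $69,768.45 × 7% + 3,405 × $1.17 = $8,867.64.
Line 4 (68.41, Galador, 2,539 kg, $14,802.37):
Base rate for 68.41 is 22%.
Duty = $14,802.37 × 22% = $3,256.52.
Total = $11,134.62 + $9,355.92 + $8,867.64 + $3,256.52 = $32,614.70.

$32,614.70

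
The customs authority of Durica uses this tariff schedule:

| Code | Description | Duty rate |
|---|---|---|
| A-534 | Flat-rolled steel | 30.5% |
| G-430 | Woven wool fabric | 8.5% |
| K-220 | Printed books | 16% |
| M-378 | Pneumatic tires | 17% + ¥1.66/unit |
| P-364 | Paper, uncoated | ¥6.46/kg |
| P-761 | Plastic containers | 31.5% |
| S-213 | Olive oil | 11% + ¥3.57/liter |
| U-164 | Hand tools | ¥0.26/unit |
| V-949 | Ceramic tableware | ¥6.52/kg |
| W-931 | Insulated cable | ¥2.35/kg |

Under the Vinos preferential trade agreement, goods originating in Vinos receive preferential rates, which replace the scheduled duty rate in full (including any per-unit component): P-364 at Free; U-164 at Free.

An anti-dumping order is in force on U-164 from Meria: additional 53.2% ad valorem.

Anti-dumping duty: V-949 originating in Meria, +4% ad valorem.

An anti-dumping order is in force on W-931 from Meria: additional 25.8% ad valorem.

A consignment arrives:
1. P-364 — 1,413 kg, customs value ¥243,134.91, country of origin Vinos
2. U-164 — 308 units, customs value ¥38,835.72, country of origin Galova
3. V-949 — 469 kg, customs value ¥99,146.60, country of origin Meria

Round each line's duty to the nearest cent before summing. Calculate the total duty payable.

¥7,103.82

Line 1 (P-364, Vinos, 1,413 kg, ¥243,134.91):
Base rate for P-364 is ¥6.46/kg.
Origin Vinos qualifies under the Durica–Vinos agreement and P-364 is covered: preferential rate Free applies instead.
Duty = ¥243,134.91 × 0% = ¥0.00.
Line 2 (U-164, Galova, 308 units, ¥38,835.72):
Base rate for U-164 is ¥0.26/unit.
U-164 has an FTA preferential rate, but origin Galova is not Vinos; base rate stands.
The additional-duty order on U-164 targets Meria, not Galova; it does not apply.
Duty = 308 × ¥0.26 = ¥80.08.
Line 3 (V-949, Meria, 469 kg, ¥99,146.60):
Base rate for V-949 is ¥6.52/kg.
Additional duty on V-949 from Meria: +4% ad valorem. Applied ad valorem rate = 4%.
Duty = ¥99,146.60 × 4% + 469 × ¥6.52 = ¥7,023.74.
Total = ¥0.00 + ¥80.08 + ¥7,023.74 = ¥7,103.82.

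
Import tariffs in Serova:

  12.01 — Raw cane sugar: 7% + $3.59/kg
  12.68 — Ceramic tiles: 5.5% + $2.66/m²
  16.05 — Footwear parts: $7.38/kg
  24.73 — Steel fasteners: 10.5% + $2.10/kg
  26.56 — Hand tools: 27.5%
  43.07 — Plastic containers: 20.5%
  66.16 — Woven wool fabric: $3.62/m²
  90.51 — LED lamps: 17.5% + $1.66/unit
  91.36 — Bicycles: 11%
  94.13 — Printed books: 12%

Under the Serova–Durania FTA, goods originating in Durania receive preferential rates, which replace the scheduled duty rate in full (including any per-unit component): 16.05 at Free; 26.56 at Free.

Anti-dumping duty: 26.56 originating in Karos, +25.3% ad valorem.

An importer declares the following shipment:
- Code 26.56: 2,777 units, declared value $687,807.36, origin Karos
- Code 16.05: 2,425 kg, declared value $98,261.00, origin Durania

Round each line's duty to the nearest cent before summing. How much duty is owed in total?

$363,162.29

Line 1 (26.56, Karos, 2,777 units, $687,807.36):
Base rate for 26.56 is 27.5%.
26.56 has an FTA preferential rate, but origin Karos is not Durania; base rate stands.
Additional duty on 26.56 from Karos: +25.3%. Applied ad valorem rate: 27.5% + 25.3% = 52.8%.
Duty = $687,807.36 × 52.8% = $363,162.29.
Line 2 (16.05, Durania, 2,425 kg, $98,261.00):
Base rate for 16.05 is $7.38/kg.
Origin Durania qualifies under the Serova–Durania agreement and 16.05 is covered: preferential rate Free applies instead.
Duty = $98,261.00 × 0% = $0.00.
Total = $363,162.29 + $0.00 = $363,162.29.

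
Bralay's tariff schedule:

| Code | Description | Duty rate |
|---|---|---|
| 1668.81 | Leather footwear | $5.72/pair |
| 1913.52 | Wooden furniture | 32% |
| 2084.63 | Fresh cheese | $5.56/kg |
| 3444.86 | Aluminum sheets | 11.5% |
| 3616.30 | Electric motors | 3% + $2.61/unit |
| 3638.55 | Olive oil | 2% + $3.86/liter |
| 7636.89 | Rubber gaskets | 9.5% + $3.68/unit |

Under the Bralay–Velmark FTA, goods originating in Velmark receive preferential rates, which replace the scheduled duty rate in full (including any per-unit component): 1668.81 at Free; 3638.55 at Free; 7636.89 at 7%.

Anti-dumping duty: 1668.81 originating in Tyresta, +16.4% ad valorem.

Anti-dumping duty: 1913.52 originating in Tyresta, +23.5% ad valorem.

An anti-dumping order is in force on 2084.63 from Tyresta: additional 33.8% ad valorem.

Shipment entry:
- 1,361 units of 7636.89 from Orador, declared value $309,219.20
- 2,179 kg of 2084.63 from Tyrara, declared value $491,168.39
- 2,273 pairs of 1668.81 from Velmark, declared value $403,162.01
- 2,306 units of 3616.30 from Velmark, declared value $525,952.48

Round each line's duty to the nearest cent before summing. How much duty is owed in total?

$68,296.77

Line 1 (7636.89, Orador, 1,361 units, $309,219.20):
Base rate for 7636.89 is 9.5% + $3.68/unit.
7636.89 has an FTA preferential rate, but origin Orador is not Velmark; base rate stands.
Duty = $309,219.20 × 9.5% + 1,361 × $3.68 = $34,384.30.
Line 2 (2084.63, Tyrara, 2,179 kg, $491,168.39):
Base rate for 2084.63 is $5.56/kg.
The additional-duty order on 2084.63 targets Tyresta, not Tyrara; it does not apply.
Duty = 2,179 × $5.56 = $12,115.24.
Line 3 (1668.81, Velmark, 2,273 pairs, $403,162.01):
Base rate for 1668.81 is $5.72/pair.
Origin Velmark qualifies under the Bralay–Velmark agreement and 1668.81 is covered: preferential rate Free applies instead.
The additional-duty order on 1668.81 targets Tyresta, not Velmark; it does not apply.
Duty = $403,162.01 × 0% = $0.00.
Line 4 (3616.30, Velmark, 2,306 units, $525,952.48):
Base rate for 3616.30 is 3% + $2.61/unit.
Origin Velmark is the FTA partner but 3616.30 is not on the preference list; base rate stands.
Duty = $525,952.48 × 3% + 2,306 × $2.61 = $21,797.23.
Total = $34,384.30 + $12,115.24 + $0.00 + $21,797.23 = $68,296.77.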